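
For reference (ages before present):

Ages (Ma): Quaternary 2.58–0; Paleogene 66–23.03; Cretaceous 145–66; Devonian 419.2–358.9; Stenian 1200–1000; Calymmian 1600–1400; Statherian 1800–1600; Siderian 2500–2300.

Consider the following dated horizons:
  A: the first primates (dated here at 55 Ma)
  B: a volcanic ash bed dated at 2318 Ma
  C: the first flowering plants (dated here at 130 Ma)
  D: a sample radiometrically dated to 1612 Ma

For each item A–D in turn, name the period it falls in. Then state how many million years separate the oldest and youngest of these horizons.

A: 55 Ma lies in 66–23.03 Ma, so Paleogene.
B: 2318 Ma lies in 2500–2300 Ma, so Siderian.
C: 130 Ma lies in 145–66 Ma, so Cretaceous.
D: 1612 Ma lies in 1800–1600 Ma, so Statherian.
Oldest = 2318 Ma, youngest = 55 Ma → span 2263 Myr.

A — Paleogene; B — Siderian; C — Cretaceous; D — Statherian; span 2263 million years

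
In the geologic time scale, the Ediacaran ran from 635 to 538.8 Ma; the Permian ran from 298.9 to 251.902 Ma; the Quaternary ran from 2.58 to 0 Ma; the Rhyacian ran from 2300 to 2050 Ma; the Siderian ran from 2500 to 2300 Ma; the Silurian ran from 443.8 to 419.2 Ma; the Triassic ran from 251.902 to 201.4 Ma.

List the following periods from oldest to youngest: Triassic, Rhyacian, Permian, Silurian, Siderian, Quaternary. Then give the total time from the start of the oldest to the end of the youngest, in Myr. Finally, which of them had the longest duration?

From the excerpt: Triassic 251.902–201.4; Rhyacian 2300–2050; Permian 298.9–251.902; Silurian 443.8–419.2; Siderian 2500–2300; Quaternary 2.58–0 (Ma).
Larger Ma is earlier, so the oldest is Siderian and the youngest is Quaternary; oldest to youngest: Siderian, Rhyacian, Silurian, Permian, Triassic, Quaternary.
Oldest start 2500 minus youngest end 0 gives 2500 Myr overall.
Individual lengths (start − end): Silurian 24.6; Quaternary 2.58; Rhyacian 250; Siderian 200; Triassic 50.502; Permian 46.998. The largest is Rhyacian at 250 Myr.

Siderian → Rhyacian → Silurian → Permian → Triassic → Quaternary; total span 2500 Myr; longest is Rhyacian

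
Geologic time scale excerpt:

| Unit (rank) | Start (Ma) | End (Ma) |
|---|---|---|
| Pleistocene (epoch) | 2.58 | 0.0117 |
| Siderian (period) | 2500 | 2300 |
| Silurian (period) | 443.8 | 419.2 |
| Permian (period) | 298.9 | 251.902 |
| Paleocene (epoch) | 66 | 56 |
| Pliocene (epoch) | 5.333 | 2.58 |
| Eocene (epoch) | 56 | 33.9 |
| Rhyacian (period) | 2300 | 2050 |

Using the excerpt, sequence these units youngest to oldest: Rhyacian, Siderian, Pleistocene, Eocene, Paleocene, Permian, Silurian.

Read off each span (Ma): Rhyacian 2300–2050; Siderian 2500–2300; Pleistocene 2.58–0.0117; Eocene 56–33.9; Paleocene 66–56; Permian 298.9–251.902; Silurian 443.8–419.2.
Larger Ma is older, so oldest→youngest is Siderian, Rhyacian, Silurian, Permian, Paleocene, Eocene, Pleistocene; reverse it for youngest→oldest.

Pleistocene, Eocene, Paleocene, Permian, Silurian, Rhyacian, Siderian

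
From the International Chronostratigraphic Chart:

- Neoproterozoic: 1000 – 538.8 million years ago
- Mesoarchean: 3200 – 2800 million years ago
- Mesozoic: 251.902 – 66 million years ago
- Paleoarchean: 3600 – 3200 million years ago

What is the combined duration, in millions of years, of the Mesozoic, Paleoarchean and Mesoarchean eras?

Each duration: Mesozoic = 185.902; Paleoarchean = 400; Mesoarchean = 400.
Sum: 185.902 + 400 + 400 = 985.902 Myr.

985.902 million years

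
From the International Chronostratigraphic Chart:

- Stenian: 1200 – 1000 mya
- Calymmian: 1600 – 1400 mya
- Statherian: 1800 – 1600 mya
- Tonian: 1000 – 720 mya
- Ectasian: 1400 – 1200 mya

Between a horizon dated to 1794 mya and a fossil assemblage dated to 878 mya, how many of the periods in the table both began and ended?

The older date is 1794 Ma and the younger is 878 Ma.
Periods with start < 1794 and end > 878 Ma: Calymmian (1600–1400), Ectasian (1400–1200), Stenian (1200–1000).
That is 3 complete periods.

3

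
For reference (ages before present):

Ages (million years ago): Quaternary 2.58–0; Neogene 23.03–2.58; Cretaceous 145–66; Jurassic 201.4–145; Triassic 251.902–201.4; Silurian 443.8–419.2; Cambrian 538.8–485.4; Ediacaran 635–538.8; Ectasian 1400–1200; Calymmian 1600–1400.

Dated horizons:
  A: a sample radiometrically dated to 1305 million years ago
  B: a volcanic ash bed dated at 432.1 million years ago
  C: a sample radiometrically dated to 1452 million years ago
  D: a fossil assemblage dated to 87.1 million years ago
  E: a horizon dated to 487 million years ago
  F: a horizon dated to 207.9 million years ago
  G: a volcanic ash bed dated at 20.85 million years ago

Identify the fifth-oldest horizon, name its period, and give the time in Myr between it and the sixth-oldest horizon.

F, in the Triassic; 120.8 million years to D

Sorted oldest-first by Ma: C (1452), A (1305), E (487), B (432.1), F (207.9), D (87.1), G (20.85).
The fifth oldest is F at 207.9 Ma, which lies in 251.902–201.4 Ma: the Triassic.
The sixth oldest is D at 87.1 Ma; separation = |207.9 − 87.1| = 120.8 Myr.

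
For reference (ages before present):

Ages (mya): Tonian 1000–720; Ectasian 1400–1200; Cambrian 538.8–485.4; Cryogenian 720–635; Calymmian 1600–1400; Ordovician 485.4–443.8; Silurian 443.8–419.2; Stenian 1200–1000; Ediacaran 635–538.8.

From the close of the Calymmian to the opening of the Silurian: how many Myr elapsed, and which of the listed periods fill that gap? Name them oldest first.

956.2 million years; Ectasian, Stenian, Tonian, Cryogenian, Ediacaran, Cambrian, Ordovician

The Calymmian closes at 1400 Ma and the Silurian opens at 443.8 Ma, so the interval is 1400 − 443.8 = 956.2 Myr.
A period fits inside if it starts at or after 1400 Ma and ends at or before 443.8 Ma; oldest first that gives Ectasian, Stenian, Tonian, Cryogenian, Ediacaran, Cambrian, Ordovician.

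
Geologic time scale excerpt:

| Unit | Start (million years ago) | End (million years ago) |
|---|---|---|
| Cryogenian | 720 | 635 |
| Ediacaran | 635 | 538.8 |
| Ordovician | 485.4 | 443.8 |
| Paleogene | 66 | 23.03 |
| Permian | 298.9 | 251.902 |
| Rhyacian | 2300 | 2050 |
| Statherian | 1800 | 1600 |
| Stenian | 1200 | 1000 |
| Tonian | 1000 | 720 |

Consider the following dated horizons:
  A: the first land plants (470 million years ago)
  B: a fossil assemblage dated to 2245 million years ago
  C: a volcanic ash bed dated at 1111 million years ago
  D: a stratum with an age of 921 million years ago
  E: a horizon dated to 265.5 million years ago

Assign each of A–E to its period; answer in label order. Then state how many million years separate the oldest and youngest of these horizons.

A — Ordovician; B — Rhyacian; C — Stenian; D — Tonian; E — Permian; span 1979.5 million years

Match each age against the start–end ranges in the excerpt: A = 470 Ma → Ordovician (485.4–443.8); B = 2245 Ma → Rhyacian (2300–2050); C = 1111 Ma → Stenian (1200–1000); D = 921 Ma → Tonian (1000–720); E = 265.5 Ma → Permian (298.9–251.902).
The largest age is 2245 Ma and the smallest is 265.5 Ma; their difference is 1979.5 Myr.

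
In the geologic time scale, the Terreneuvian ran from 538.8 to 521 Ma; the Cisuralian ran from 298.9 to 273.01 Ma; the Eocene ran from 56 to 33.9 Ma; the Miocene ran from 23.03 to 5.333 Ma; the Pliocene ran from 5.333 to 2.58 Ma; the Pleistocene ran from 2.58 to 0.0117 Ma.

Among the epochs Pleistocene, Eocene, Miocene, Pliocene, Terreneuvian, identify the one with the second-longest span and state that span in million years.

Terreneuvian, 17.8 million years

Start − end for each: Pleistocene 2.58 − 0.0117 = 2.5683; Eocene 56 − 33.9 = 22.1; Miocene 23.03 − 5.333 = 17.697; Pliocene 5.333 − 2.58 = 2.753; Terreneuvian 538.8 − 521 = 17.8.
Ranking these from longest: Eocene > Terreneuvian > Miocene > Pliocene > Pleistocene.
Position 2 in that ranking is Terreneuvian, which lasted 17.8 Myr.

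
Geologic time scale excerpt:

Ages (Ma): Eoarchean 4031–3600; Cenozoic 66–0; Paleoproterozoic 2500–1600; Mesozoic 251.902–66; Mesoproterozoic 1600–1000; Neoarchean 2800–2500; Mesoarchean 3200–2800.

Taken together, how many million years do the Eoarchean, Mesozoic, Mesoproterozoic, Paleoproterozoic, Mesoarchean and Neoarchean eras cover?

Duration is start − end for each: (4031 − 3600) + (251.902 − 66) + (1600 − 1000) + (2500 − 1600) + (3200 − 2800) + (2800 − 2500).
That is 431 + 185.902 + 600 + 900 + 400 + 300, which totals 2816.902 million years.

2816.902 million years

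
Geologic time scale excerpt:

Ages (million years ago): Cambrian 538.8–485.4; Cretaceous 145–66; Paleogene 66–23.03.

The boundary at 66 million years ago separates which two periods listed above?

The Cretaceous ends at 66 million years ago and the Paleogene begins at 66 million years ago, so they share that boundary.

Cretaceous and Paleogene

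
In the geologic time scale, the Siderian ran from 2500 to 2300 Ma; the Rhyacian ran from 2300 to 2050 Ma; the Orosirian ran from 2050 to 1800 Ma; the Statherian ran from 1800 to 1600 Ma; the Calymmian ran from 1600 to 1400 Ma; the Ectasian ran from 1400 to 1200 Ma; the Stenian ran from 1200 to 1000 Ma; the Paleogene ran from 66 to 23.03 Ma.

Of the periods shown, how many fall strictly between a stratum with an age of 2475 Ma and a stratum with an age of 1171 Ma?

The older date is 2475 Ma and the younger is 1171 Ma.
Periods with start < 2475 and end > 1171 Ma: Rhyacian (2300–2050), Orosirian (2050–1800), Statherian (1800–1600), Calymmian (1600–1400), Ectasian (1400–1200).
That is 5 complete periods.

5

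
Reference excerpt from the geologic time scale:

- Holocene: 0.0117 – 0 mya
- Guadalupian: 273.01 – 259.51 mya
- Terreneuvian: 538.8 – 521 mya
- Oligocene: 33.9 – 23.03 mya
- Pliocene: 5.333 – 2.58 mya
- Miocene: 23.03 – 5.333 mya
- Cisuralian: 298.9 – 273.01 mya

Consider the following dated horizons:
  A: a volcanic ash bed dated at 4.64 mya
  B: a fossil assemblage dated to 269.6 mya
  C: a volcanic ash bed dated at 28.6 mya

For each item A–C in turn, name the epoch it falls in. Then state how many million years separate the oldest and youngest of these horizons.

A — Pliocene; B — Guadalupian; C — Oligocene; span 264.96 million years

Match each age against the start–end ranges in the excerpt: A = 4.64 Ma → Pliocene (5.333–2.58); B = 269.6 Ma → Guadalupian (273.01–259.51); C = 28.6 Ma → Oligocene (33.9–23.03).
The largest age is 269.6 Ma and the smallest is 4.64 Ma; their difference is 264.96 Myr.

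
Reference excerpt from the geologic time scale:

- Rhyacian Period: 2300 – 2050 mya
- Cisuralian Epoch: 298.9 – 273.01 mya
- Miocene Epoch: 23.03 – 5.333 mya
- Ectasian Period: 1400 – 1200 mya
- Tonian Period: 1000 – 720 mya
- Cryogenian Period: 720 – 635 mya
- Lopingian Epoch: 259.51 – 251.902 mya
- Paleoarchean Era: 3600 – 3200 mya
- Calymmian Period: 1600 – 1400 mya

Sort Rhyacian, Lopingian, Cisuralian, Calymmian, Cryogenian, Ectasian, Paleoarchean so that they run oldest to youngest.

Paleoarchean → Rhyacian → Calymmian → Ectasian → Cryogenian → Cisuralian → Lopingian

Read off each span (Ma): Rhyacian 2300–2050; Lopingian 259.51–251.902; Cisuralian 298.9–273.01; Calymmian 1600–1400; Cryogenian 720–635; Ectasian 1400–1200; Paleoarchean 3600–3200.
Larger Ma is older, so oldest→youngest is Paleoarchean, Rhyacian, Calymmian, Ectasian, Cryogenian, Cisuralian, Lopingian.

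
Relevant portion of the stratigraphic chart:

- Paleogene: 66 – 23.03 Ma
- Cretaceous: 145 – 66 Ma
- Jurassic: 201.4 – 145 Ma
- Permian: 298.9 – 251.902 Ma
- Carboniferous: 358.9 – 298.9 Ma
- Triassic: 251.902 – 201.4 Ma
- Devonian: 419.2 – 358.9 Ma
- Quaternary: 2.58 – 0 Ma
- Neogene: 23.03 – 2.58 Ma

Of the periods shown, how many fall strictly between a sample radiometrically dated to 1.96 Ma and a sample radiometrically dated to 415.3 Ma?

415.3 Ma sits inside the Devonian (419.2–358.9) and 1.96 Ma inside the Quaternary (2.58–0); neither of those is wholly between the two dates.
The listed periods lying completely between them are Carboniferous, Permian, Triassic, Jurassic, Cretaceous, Paleogene, Neogene — 7 in all.

7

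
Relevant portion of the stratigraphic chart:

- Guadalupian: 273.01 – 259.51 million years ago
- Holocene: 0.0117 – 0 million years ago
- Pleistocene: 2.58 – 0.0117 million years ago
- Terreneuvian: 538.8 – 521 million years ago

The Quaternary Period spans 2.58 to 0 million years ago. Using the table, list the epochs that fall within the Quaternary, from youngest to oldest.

Epochs with both bounds inside 2.58–0 Ma: Holocene (0.0117–0), Pleistocene (2.58–0.0117).

Holocene, Pleistocene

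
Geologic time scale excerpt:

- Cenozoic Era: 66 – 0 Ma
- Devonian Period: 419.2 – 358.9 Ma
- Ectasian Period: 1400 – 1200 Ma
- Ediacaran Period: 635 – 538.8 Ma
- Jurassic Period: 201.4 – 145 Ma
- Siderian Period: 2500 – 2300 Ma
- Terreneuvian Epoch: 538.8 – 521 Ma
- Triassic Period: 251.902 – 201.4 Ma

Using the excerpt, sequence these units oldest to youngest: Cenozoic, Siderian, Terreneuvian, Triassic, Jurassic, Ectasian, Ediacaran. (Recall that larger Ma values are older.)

Siderian → Ectasian → Ediacaran → Terreneuvian → Triassic → Jurassic → Cenozoic

Read off each span (Ma): Cenozoic 66–0; Siderian 2500–2300; Terreneuvian 538.8–521; Triassic 251.902–201.4; Jurassic 201.4–145; Ectasian 1400–1200; Ediacaran 635–538.8.
Larger Ma is older, so oldest→youngest is Siderian, Ectasian, Ediacaran, Terreneuvian, Triassic, Jurassic, Cenozoic.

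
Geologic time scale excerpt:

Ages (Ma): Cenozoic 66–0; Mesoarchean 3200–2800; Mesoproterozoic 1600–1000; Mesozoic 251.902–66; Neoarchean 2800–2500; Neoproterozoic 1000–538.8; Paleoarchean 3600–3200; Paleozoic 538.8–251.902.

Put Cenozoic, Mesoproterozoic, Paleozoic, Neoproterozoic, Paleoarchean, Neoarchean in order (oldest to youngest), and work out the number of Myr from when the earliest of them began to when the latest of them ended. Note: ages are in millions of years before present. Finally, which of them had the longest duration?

Paleoarchean → Neoarchean → Mesoproterozoic → Neoproterozoic → Paleozoic → Cenozoic; total span 3600 Myr; longest is Mesoproterozoic

From the excerpt: Cenozoic 66–0; Mesoproterozoic 1600–1000; Paleozoic 538.8–251.902; Neoproterozoic 1000–538.8; Paleoarchean 3600–3200; Neoarchean 2800–2500 (Ma).
Larger Ma is earlier, so the oldest is Paleoarchean and the youngest is Cenozoic; oldest to youngest: Paleoarchean, Neoarchean, Mesoproterozoic, Neoproterozoic, Paleozoic, Cenozoic.
Oldest start 3600 minus youngest end 0 gives 3600 Myr overall.
Individual lengths (start − end): Paleozoic 286.898; Neoproterozoic 461.2; Cenozoic 66; Paleoarchean 400; Neoarchean 300; Mesoproterozoic 600. The largest is Mesoproterozoic at 600 Myr.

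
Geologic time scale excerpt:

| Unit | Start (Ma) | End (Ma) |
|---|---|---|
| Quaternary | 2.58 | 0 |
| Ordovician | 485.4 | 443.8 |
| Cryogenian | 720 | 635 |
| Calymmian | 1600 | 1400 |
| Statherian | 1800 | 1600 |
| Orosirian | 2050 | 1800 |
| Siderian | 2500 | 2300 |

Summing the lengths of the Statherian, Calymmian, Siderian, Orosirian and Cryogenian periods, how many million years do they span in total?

935 million years

Duration is start − end for each: (1800 − 1600) + (1600 − 1400) + (2500 − 2300) + (2050 − 1800) + (720 − 635).
That is 200 + 200 + 200 + 250 + 85, which totals 935 million years.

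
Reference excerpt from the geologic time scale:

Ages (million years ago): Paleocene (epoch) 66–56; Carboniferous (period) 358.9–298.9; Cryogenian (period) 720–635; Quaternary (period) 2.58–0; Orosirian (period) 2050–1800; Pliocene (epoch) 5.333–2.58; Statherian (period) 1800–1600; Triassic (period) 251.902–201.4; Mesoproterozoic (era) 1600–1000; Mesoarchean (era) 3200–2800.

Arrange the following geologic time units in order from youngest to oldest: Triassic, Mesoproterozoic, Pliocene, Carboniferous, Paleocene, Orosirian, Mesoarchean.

Pliocene, Paleocene, Triassic, Carboniferous, Mesoproterozoic, Orosirian, Mesoarchean

Sorting by start age (ascending Ma, since larger Ma = older): Pliocene began 5.333, Paleocene began 66, Triassic began 251.902, Carboniferous began 358.9, Mesoproterozoic began 1600, Orosirian began 2050, Mesoarchean began 3200.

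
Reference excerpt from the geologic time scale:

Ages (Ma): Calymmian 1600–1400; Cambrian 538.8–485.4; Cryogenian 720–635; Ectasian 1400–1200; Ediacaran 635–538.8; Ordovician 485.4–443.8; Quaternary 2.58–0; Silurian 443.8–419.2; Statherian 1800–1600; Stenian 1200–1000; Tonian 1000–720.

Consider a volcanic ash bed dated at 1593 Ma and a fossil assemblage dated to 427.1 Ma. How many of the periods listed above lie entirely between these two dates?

7

1593 Ma sits inside the Calymmian (1600–1400) and 427.1 Ma inside the Silurian (443.8–419.2); neither of those is wholly between the two dates.
The listed periods lying completely between them are Ectasian, Stenian, Tonian, Cryogenian, Ediacaran, Cambrian, Ordovician — 7 in all.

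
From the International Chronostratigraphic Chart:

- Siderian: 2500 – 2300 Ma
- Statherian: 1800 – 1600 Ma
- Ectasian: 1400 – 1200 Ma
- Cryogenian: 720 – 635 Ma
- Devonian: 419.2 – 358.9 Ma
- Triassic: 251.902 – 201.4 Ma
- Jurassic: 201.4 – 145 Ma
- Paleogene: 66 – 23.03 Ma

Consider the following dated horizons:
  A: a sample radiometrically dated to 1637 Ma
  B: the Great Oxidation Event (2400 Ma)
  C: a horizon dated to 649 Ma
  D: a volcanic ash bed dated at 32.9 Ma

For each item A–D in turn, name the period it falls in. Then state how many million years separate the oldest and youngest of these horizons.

A — Statherian; B — Siderian; C — Cryogenian; D — Paleogene; span 2367.1 million years

A: 1637 Ma lies in 1800–1600 Ma, so Statherian.
B: 2400 Ma lies in 2500–2300 Ma, so Siderian.
C: 649 Ma lies in 720–635 Ma, so Cryogenian.
D: 32.9 Ma lies in 66–23.03 Ma, so Paleogene.
Oldest = 2400 Ma, youngest = 32.9 Ma → span 2367.1 Myr.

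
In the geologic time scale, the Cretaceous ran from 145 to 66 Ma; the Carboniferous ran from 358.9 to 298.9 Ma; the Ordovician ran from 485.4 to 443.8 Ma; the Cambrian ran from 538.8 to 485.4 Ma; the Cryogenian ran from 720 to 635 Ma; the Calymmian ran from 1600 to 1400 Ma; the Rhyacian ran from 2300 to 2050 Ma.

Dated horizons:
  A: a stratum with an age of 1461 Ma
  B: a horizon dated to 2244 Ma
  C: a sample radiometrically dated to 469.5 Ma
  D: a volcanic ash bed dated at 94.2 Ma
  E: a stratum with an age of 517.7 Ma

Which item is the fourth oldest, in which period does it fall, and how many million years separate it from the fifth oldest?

Larger Ma means older, so oldest first: B 2244 > A 1461 > E 517.7 > C 469.5 > D 94.2.
Counting 4 along gives C (469.5 Ma); the excerpt puts that inside the Ordovician, 485.4–443.8 Ma.
Next in line is D (94.2 Ma), and 469.5 − 94.2 = 375.3 Myr.

C, in the Ordovician; 375.3 million years to D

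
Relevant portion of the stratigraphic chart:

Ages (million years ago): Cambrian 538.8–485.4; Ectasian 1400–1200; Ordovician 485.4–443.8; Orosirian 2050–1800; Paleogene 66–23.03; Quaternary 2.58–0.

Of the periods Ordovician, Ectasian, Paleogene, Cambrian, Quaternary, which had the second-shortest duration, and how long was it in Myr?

Ordovician, 41.6 million years

Durations: Ordovician 41.6; Ectasian 200; Paleogene 42.97; Cambrian 53.4; Quaternary 2.58 Myr.
Sorted shortest-first: Quaternary (2.58), Ordovician (41.6), Paleogene (42.97), Cambrian (53.4), Ectasian (200).
The second shortest is Ordovician at 41.6 Myr.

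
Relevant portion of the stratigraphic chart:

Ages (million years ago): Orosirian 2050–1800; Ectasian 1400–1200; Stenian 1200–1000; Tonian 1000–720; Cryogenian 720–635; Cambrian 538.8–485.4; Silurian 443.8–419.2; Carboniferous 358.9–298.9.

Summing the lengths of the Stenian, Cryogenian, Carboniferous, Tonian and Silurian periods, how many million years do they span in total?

649.6 million years

Each duration: Stenian = 200; Cryogenian = 85; Carboniferous = 60; Tonian = 280; Silurian = 24.6.
Sum: 200 + 85 + 60 + 280 + 24.6 = 649.6 Myr.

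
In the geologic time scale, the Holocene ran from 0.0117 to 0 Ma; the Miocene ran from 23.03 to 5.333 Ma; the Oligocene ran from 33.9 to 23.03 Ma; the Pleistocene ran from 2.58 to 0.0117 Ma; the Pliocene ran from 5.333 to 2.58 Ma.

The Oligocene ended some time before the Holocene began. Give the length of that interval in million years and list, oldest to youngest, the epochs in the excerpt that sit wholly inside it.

23.0183 million years; Miocene, Pliocene, Pleistocene

The Oligocene closes at 23.03 Ma and the Holocene opens at 0.0117 Ma, so the interval is 23.03 − 0.0117 = 23.0183 Myr.
An epoch fits inside if it starts at or after 23.03 Ma and ends at or before 0.0117 Ma; oldest first that gives Miocene, Pliocene, Pleistocene.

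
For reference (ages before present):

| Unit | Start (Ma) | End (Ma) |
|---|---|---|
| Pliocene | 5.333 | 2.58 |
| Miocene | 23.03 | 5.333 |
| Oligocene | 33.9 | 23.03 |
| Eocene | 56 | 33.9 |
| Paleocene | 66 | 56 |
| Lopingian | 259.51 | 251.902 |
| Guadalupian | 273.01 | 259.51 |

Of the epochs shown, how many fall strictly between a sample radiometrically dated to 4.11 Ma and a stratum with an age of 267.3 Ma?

5

267.3 Ma sits inside the Guadalupian (273.01–259.51) and 4.11 Ma inside the Pliocene (5.333–2.58); neither of those is wholly between the two dates.
The listed epochs lying completely between them are Lopingian, Paleocene, Eocene, Oligocene, Miocene — 5 in all.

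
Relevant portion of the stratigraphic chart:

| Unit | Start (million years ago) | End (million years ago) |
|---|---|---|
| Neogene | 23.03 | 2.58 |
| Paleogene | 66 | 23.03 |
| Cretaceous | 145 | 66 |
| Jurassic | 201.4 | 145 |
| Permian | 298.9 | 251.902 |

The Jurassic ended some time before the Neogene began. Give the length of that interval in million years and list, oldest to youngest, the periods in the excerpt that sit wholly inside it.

121.97 million years; Cretaceous, Paleogene

The Jurassic closes at 145 Ma and the Neogene opens at 23.03 Ma, so the interval is 145 − 23.03 = 121.97 Myr.
A period fits inside if it starts at or after 145 Ma and ends at or before 23.03 Ma; oldest first that gives Cretaceous, Paleogene.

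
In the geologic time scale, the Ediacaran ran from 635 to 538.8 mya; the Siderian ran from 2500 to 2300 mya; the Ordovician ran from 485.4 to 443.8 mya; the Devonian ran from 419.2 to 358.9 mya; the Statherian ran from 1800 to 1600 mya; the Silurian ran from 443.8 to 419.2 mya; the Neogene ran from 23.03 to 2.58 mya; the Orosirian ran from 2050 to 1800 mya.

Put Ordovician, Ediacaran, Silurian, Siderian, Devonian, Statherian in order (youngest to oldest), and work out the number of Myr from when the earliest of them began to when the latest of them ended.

From the excerpt: Ordovician 485.4–443.8; Ediacaran 635–538.8; Silurian 443.8–419.2; Siderian 2500–2300; Devonian 419.2–358.9; Statherian 1800–1600 (Ma).
Larger Ma is earlier, so the oldest is Siderian and the youngest is Devonian; youngest to oldest: Devonian, Silurian, Ordovician, Ediacaran, Statherian, Siderian.
Oldest start 2500 minus youngest end 358.9 gives 2141.1 Myr overall.

Devonian, Silurian, Ordovician, Ediacaran, Statherian, Siderian; total span 2141.1 Myr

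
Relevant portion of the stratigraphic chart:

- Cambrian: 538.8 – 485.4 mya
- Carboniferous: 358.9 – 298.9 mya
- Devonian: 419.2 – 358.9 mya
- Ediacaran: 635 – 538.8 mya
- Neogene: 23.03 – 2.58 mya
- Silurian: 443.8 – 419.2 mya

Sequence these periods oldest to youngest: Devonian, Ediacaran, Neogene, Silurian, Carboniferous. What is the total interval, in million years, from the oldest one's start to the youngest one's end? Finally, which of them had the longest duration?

Start ages (Ma): Ediacaran 635, Silurian 443.8, Devonian 419.2, Carboniferous 358.9, Neogene 23.03.
Ordered oldest to youngest: Ediacaran, Silurian, Devonian, Carboniferous, Neogene.
Span = 635 − 2.58 = 632.42 Myr.
Durations: Carboniferous 60, Devonian 60.3, Silurian 24.6, Ediacaran 96.2, Neogene 20.45 → longest is Ediacaran (96.2 Myr).

Ediacaran, Silurian, Devonian, Carboniferous, Neogene; total span 632.42 Myr; longest is Ediacaran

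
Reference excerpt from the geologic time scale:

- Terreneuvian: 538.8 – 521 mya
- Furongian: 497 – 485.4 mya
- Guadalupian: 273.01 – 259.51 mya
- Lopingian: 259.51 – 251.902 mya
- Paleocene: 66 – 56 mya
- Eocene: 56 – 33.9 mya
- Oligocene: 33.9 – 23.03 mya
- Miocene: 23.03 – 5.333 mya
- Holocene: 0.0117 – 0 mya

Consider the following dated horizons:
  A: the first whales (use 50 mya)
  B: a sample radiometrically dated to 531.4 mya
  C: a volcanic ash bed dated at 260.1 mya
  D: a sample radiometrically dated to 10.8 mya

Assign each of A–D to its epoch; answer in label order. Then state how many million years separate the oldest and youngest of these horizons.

A: 50 Ma lies in 56–33.9 Ma, so Eocene.
B: 531.4 Ma lies in 538.8–521 Ma, so Terreneuvian.
C: 260.1 Ma lies in 273.01–259.51 Ma, so Guadalupian.
D: 10.8 Ma lies in 23.03–5.333 Ma, so Miocene.
Oldest = 531.4 Ma, youngest = 10.8 Ma → span 520.6 Myr.

A — Eocene; B — Terreneuvian; C — Guadalupian; D — Miocene; span 520.6 million years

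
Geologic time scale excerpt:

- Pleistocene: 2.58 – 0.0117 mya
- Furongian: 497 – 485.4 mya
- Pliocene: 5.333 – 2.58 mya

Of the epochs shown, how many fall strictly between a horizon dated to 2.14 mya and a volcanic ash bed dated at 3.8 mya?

Checking each listed span, none has both start < 3.8 Ma and end > 2.14 Ma — every epoch straddles one of the two dates or lies outside them — so the count is 0.

0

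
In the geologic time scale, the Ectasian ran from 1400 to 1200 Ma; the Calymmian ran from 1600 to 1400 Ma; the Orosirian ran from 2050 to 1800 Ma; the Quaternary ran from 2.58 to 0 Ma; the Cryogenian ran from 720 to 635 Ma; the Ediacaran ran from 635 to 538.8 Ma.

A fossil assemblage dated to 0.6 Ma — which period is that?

Quaternary

0.6 Ma lies between 2.58 and 0 Ma, so it falls in the Quaternary.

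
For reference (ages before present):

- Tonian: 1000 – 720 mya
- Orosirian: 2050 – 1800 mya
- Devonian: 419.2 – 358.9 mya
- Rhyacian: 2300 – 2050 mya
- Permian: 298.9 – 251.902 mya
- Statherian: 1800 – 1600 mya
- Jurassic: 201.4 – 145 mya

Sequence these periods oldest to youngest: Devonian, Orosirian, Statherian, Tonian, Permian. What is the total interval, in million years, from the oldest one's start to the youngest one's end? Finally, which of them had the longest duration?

Orosirian → Statherian → Tonian → Devonian → Permian; total span 1798.098 Myr; longest is Tonian

Start ages (Ma): Orosirian 2050, Statherian 1800, Tonian 1000, Devonian 419.2, Permian 298.9.
Ordered oldest to youngest: Orosirian, Statherian, Tonian, Devonian, Permian.
Span = 2050 − 251.902 = 1798.098 Myr.
Durations: Orosirian 250, Permian 46.998, Devonian 60.3, Statherian 200, Tonian 280 → longest is Tonian (280 Myr).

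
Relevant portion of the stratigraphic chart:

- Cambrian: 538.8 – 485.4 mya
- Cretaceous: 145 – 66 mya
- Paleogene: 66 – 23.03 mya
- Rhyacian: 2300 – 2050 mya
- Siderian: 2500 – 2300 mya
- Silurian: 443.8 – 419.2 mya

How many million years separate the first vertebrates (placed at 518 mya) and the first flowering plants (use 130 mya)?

388 million years

518 − 130 = 388 million years.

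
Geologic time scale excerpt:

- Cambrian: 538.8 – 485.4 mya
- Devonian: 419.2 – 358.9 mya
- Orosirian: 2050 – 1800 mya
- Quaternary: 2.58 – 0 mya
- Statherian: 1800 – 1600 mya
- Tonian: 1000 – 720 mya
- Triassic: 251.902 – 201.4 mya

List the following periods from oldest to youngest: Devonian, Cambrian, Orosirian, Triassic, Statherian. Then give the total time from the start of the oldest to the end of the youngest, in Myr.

From the excerpt: Devonian 419.2–358.9; Cambrian 538.8–485.4; Orosirian 2050–1800; Triassic 251.902–201.4; Statherian 1800–1600 (Ma).
Larger Ma is earlier, so the oldest is Orosirian and the youngest is Triassic; oldest to youngest: Orosirian, Statherian, Cambrian, Devonian, Triassic.
Oldest start 2050 minus youngest end 201.4 gives 1848.6 Myr overall.

Orosirian → Statherian → Cambrian → Devonian → Triassic; total span 1848.6 Myr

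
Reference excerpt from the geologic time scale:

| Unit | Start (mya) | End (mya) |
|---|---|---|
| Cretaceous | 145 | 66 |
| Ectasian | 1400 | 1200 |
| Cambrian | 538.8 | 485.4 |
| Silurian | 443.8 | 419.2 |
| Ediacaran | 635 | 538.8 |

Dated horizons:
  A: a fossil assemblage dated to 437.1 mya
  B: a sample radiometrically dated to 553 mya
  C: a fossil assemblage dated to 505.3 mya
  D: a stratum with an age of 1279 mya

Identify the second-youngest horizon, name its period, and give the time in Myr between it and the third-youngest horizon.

Sorted youngest-first by Ma: A (437.1), C (505.3), B (553), D (1279).
The second youngest is C at 505.3 Ma, which lies in 538.8–485.4 Ma: the Cambrian.
The third youngest is B at 553 Ma; separation = |505.3 − 553| = 47.7 Myr.

C, in the Cambrian; 47.7 million years to B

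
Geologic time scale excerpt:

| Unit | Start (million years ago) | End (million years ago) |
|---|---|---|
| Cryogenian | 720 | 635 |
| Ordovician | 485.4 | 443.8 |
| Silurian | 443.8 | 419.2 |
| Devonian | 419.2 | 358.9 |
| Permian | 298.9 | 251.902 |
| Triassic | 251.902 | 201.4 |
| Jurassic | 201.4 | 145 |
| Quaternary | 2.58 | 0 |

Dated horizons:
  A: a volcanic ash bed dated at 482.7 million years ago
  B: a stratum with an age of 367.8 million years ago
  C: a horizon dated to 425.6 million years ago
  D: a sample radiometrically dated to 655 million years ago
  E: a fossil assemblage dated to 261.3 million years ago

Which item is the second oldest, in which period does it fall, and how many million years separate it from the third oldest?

A, in the Ordovician; 57.1 million years to C

Sorted oldest-first by Ma: D (655), A (482.7), C (425.6), B (367.8), E (261.3).
The second oldest is A at 482.7 Ma, which lies in 485.4–443.8 Ma: the Ordovician.
The third oldest is C at 425.6 Ma; separation = |482.7 − 425.6| = 57.1 Myr.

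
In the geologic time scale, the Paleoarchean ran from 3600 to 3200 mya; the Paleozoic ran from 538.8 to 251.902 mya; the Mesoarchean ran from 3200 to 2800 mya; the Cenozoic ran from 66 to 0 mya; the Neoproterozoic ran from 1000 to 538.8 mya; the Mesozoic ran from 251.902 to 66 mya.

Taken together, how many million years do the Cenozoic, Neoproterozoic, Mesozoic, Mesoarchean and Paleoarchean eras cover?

Duration is start − end for each: (66 − 0) + (1000 − 538.8) + (251.902 − 66) + (3200 − 2800) + (3600 − 3200).
That is 66 + 461.2 + 185.902 + 400 + 400, which totals 1513.102 million years.

1513.102 million years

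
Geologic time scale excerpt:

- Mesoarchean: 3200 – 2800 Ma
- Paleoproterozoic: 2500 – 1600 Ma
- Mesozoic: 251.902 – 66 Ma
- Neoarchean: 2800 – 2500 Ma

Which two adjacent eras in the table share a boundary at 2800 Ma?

The Mesoarchean ends at 2800 Ma and the Neoarchean begins at 2800 Ma, so they share that boundary.

Mesoarchean and Neoarchean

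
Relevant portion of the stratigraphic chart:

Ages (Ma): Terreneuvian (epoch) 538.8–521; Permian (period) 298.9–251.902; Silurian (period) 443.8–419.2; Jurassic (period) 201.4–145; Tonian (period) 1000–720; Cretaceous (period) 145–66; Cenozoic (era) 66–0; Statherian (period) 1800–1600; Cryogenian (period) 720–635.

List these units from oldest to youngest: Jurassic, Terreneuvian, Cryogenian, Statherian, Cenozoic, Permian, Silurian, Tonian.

Sorting by start age (descending Ma, since larger Ma = older): Statherian began 1800, Tonian began 1000, Cryogenian began 720, Terreneuvian began 538.8, Silurian began 443.8, Permian began 298.9, Jurassic began 201.4, Cenozoic began 66.

Statherian, then Tonian, then Cryogenian, then Terreneuvian, then Silurian, then Permian, then Jurassic, then Cenozoic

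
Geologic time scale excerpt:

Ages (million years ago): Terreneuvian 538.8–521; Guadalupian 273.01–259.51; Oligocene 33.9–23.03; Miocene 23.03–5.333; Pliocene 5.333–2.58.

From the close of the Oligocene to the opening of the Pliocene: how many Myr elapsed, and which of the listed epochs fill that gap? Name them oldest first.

17.697 million years; Miocene

End of Oligocene = 23.03 Ma; start of Pliocene = 5.333 Ma.
Gap = 23.03 − 5.333 = 17.697 Myr.
Epochs wholly inside 23.03–5.333 Ma: Miocene (23.03–5.333).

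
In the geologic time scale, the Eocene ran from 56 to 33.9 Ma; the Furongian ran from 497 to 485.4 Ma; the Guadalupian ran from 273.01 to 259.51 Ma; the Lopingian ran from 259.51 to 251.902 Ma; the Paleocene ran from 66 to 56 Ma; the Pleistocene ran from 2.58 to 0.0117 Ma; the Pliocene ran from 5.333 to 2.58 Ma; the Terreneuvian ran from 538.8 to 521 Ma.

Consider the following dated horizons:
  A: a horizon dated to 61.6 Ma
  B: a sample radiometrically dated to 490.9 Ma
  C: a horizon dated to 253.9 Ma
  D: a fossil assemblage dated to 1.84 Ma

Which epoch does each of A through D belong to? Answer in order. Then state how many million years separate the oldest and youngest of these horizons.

Match each age against the start–end ranges in the excerpt: A = 61.6 Ma → Paleocene (66–56); B = 490.9 Ma → Furongian (497–485.4); C = 253.9 Ma → Lopingian (259.51–251.902); D = 1.84 Ma → Pleistocene (2.58–0.0117).
The largest age is 490.9 Ma and the smallest is 1.84 Ma; their difference is 489.06 Myr.

A — Paleocene; B — Furongian; C — Lopingian; D — Pleistocene; span 489.06 million years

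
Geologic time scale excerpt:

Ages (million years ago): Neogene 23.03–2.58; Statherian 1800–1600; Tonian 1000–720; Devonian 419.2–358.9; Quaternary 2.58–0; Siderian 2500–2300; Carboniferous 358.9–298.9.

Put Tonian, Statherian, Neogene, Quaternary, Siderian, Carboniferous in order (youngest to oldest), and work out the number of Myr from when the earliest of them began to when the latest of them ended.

Start ages (Ma): Siderian 2500, Statherian 1800, Tonian 1000, Carboniferous 358.9, Neogene 23.03, Quaternary 2.58.
Ordered youngest to oldest: Quaternary, Neogene, Carboniferous, Tonian, Statherian, Siderian.
Span = 2500 − 0 = 2500 Myr.

Quaternary → Neogene → Carboniferous → Tonian → Statherian → Siderian; total span 2500 Myr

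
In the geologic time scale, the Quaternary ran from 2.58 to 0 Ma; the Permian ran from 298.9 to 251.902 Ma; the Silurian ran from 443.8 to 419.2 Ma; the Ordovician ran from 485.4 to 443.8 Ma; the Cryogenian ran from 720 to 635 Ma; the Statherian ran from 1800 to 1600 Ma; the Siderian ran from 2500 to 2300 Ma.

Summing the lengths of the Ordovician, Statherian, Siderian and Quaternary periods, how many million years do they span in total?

444.18 million years

Each duration: Ordovician = 41.6; Statherian = 200; Siderian = 200; Quaternary = 2.58.
Sum: 41.6 + 200 + 200 + 2.58 = 444.18 Myr.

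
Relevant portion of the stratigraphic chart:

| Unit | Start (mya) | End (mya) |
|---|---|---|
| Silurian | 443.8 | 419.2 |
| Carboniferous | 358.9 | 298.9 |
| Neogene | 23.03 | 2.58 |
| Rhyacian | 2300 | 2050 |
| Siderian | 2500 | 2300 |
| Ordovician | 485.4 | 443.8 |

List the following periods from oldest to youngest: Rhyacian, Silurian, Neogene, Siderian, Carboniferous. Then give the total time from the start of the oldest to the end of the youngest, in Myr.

Start ages (Ma): Siderian 2500, Rhyacian 2300, Silurian 443.8, Carboniferous 358.9, Neogene 23.03.
Ordered oldest to youngest: Siderian, Rhyacian, Silurian, Carboniferous, Neogene.
Span = 2500 − 2.58 = 2497.42 Myr.

Siderian, Rhyacian, Silurian, Carboniferous, Neogene; total span 2497.42 Myr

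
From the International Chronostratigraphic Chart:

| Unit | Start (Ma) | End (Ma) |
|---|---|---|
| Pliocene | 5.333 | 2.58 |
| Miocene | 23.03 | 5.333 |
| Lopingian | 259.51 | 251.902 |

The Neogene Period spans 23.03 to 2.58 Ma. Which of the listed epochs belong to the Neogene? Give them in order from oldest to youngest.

Epochs with both bounds inside 23.03–2.58 Ma: Miocene (23.03–5.333), Pliocene (5.333–2.58).

Miocene, Pliocene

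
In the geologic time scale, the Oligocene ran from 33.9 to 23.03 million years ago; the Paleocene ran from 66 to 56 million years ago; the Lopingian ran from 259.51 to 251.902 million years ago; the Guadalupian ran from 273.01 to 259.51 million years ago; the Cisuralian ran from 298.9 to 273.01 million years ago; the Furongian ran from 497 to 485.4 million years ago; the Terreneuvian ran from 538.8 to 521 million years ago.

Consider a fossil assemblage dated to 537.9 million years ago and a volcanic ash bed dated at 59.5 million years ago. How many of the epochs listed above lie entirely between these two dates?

537.9 Ma sits inside the Terreneuvian (538.8–521) and 59.5 Ma inside the Paleocene (66–56); neither of those is wholly between the two dates.
The listed epochs lying completely between them are Furongian, Cisuralian, Guadalupian, Lopingian — 4 in all.

4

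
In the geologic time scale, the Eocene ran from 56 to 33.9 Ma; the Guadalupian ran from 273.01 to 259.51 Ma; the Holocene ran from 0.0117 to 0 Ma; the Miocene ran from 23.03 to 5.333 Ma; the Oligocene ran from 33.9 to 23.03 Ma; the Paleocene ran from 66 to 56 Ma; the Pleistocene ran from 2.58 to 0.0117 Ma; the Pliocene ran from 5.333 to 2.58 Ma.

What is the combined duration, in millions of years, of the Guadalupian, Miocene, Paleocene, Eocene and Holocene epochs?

Each duration: Guadalupian = 13.5; Miocene = 17.697; Paleocene = 10; Eocene = 22.1; Holocene = 0.0117.
Sum: 13.5 + 17.697 + 10 + 22.1 + 0.0117 = 63.3087 Myr.

63.3087 million years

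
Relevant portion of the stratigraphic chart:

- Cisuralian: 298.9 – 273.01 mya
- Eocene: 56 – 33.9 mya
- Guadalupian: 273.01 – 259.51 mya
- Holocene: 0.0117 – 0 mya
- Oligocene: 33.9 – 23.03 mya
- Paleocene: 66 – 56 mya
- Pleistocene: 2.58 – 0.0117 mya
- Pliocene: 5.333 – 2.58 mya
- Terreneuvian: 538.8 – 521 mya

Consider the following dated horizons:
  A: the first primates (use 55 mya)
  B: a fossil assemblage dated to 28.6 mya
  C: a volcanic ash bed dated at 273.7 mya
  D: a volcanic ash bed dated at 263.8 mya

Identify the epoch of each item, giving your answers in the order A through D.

A: 55 Ma lies in 56–33.9 Ma, so Eocene.
B: 28.6 Ma lies in 33.9–23.03 Ma, so Oligocene.
C: 273.7 Ma lies in 298.9–273.01 Ma, so Cisuralian.
D: 263.8 Ma lies in 273.01–259.51 Ma, so Guadalupian.

A — Eocene; B — Oligocene; C — Cisuralian; D — Guadalupian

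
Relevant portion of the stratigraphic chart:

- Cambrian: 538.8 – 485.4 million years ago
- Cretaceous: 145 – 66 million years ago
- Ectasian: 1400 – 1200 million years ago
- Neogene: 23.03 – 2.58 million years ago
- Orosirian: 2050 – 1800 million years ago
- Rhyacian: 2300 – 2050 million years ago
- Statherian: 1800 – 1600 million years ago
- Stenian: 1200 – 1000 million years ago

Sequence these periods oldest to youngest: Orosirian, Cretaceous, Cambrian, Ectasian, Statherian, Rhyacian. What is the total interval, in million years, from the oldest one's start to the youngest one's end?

Rhyacian → Orosirian → Statherian → Ectasian → Cambrian → Cretaceous; total span 2234 Myr

Start ages (Ma): Rhyacian 2300, Orosirian 2050, Statherian 1800, Ectasian 1400, Cambrian 538.8, Cretaceous 145.
Ordered oldest to youngest: Rhyacian, Orosirian, Statherian, Ectasian, Cambrian, Cretaceous.
Span = 2300 − 66 = 2234 Myr.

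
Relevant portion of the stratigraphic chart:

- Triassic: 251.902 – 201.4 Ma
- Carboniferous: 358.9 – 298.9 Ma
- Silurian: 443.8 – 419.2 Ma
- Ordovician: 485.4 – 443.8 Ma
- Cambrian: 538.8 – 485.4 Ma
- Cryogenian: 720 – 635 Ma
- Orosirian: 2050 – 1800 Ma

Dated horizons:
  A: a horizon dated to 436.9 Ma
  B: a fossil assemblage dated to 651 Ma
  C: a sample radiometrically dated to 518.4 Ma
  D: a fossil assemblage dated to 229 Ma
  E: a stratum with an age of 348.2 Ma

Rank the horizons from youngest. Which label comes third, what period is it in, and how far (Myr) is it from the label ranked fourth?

Sorted youngest-first by Ma: D (229), E (348.2), A (436.9), C (518.4), B (651).
The third youngest is A at 436.9 Ma, which lies in 443.8–419.2 Ma: the Silurian.
The fourth youngest is C at 518.4 Ma; separation = |436.9 − 518.4| = 81.5 Myr.

A, in the Silurian; 81.5 million years to C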